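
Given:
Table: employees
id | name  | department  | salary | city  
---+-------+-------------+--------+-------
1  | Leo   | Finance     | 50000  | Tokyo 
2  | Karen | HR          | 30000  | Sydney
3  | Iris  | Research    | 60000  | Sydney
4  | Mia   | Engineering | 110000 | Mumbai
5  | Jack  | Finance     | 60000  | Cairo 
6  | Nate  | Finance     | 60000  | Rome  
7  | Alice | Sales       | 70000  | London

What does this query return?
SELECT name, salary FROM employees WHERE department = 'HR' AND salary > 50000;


Filtering: department = 'HR' AND salary > 50000
Matching: 0 rows

Empty result set (0 rows)


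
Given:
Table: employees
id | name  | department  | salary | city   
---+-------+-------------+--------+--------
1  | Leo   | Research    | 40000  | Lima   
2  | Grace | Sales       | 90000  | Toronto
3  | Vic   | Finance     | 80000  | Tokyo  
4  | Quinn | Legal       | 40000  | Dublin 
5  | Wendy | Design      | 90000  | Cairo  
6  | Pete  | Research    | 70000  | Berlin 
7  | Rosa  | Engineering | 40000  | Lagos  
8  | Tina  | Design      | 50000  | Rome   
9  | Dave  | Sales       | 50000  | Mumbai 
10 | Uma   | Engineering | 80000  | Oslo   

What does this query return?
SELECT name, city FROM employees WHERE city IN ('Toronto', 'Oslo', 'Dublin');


Filtering: city IN ('Toronto', 'Oslo', 'Dublin')
Matching: 3 rows

3 rows:
Grace, Toronto
Quinn, Dublin
Uma, Oslo


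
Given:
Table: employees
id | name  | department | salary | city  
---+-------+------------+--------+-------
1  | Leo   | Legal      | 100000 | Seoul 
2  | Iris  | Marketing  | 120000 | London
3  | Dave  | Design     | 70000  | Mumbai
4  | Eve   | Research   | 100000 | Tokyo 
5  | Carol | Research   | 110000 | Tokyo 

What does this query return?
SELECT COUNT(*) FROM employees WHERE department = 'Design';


Counting rows where department = 'Design'
  Dave -> MATCH


1


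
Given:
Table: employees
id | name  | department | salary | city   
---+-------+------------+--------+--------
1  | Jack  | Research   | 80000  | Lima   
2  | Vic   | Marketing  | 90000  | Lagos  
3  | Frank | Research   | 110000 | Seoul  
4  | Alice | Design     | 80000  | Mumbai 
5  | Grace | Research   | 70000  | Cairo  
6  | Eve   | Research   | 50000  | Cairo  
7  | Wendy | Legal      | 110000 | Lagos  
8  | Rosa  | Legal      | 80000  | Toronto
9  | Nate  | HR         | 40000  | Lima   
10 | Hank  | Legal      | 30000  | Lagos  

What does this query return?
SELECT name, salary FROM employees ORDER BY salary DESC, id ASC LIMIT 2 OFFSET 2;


Sort by salary DESC (id ASC tiebreak), then skip 2 and take 2
Rows 3 through 4

2 rows:
Vic, 90000
Jack, 80000


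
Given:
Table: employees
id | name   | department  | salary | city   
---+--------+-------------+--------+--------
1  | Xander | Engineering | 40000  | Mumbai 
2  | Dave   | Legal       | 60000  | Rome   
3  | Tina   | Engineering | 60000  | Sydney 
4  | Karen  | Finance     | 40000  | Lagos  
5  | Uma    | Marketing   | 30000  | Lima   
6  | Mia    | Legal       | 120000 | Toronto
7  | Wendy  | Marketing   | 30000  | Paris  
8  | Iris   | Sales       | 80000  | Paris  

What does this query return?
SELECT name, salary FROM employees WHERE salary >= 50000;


Filtering: salary >= 50000
Matching: 4 rows

4 rows:
Dave, 60000
Tina, 60000
Mia, 120000
Iris, 80000


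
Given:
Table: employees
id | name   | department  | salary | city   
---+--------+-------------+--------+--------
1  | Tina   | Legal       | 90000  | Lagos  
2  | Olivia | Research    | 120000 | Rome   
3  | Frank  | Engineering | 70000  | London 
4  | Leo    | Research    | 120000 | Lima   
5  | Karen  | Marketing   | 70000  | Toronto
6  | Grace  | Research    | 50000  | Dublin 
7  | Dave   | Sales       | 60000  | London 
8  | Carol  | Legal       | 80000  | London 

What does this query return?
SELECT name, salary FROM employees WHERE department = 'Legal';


Filtering: department = 'Legal'
Matching rows: 2

2 rows:
Tina, 90000
Carol, 80000


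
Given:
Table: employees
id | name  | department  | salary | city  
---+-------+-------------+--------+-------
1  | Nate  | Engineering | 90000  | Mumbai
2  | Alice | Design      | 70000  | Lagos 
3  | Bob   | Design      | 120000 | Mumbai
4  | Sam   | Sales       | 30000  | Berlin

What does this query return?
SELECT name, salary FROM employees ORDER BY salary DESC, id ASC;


Sorting by salary DESC, then id ASC for ties

4 rows:
Bob, 120000
Nate, 90000
Alice, 70000
Sam, 30000


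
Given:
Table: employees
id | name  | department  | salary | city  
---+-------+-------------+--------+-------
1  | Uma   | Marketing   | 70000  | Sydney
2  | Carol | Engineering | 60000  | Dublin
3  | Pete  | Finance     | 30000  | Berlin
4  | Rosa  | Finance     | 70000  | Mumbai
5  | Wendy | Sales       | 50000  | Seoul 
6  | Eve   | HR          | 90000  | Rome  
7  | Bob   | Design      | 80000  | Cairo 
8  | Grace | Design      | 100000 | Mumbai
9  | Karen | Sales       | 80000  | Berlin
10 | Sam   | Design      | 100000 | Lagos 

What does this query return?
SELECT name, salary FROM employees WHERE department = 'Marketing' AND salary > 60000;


Filtering: department = 'Marketing' AND salary > 60000
Matching: 1 rows

1 rows:
Uma, 70000


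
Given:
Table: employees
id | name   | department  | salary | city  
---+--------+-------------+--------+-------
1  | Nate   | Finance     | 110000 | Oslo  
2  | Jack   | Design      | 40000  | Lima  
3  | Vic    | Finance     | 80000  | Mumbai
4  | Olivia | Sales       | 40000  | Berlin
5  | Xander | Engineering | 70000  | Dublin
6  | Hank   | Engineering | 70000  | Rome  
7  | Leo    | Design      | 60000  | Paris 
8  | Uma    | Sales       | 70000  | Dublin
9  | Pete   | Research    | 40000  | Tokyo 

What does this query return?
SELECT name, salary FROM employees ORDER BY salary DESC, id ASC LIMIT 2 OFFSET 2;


Sort by salary DESC (id ASC tiebreak), then skip 2 and take 2
Rows 3 through 4

2 rows:
Xander, 70000
Hank, 70000


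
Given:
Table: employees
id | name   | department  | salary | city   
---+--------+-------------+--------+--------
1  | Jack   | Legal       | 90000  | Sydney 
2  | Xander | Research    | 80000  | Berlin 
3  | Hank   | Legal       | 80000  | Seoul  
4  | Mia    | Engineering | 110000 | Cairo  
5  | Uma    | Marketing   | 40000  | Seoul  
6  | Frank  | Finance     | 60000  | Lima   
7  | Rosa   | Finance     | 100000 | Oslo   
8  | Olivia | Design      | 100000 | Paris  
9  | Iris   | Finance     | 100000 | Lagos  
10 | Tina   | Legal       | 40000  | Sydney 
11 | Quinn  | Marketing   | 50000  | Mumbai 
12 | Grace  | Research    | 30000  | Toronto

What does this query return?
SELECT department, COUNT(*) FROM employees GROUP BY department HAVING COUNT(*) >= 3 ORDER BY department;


Groups with count >= 3:
  Finance: 3 -> PASS
  Legal: 3 -> PASS
  Design: 1 -> filtered out
  Engineering: 1 -> filtered out
  Marketing: 2 -> filtered out
  Research: 2 -> filtered out


2 groups:
Finance, 3
Legal, 3


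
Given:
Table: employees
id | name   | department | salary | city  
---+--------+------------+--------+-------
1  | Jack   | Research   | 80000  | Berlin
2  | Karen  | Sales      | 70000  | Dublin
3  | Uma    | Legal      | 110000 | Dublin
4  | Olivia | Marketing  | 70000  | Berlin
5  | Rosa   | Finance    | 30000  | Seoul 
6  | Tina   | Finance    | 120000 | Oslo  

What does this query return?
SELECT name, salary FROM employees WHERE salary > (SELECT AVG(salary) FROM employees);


Subquery: AVG(salary) = 80000.0
Filtering: salary > 80000.0
  Uma (110000) -> MATCH
  Tina (120000) -> MATCH


2 rows:
Uma, 110000
Tina, 120000


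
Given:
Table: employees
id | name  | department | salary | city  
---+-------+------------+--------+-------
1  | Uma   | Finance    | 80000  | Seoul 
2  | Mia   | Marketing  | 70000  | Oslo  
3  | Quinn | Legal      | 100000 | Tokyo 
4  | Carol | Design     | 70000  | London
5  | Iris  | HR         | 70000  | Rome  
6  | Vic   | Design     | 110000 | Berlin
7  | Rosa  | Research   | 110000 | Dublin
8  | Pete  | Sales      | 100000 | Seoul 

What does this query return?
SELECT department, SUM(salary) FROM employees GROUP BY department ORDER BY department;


Summing salary within each department:
  Design: 70000 + 110000 = 180000
  Finance: 80000 = 80000
  HR: 70000 = 70000
  Legal: 100000 = 100000
  Marketing: 70000 = 70000
  Research: 110000 = 110000
  Sales: 100000 = 100000


7 groups:
Design, 180000
Finance, 80000
HR, 70000
Legal, 100000
Marketing, 70000
Research, 110000
Sales, 100000


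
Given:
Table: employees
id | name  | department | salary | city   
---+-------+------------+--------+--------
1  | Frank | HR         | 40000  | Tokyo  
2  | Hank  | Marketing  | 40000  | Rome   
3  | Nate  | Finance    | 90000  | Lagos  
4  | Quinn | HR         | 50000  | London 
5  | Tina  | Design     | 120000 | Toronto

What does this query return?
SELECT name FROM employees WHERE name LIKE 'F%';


LIKE 'F%' matches names starting with 'F'
Matching: 1

1 rows:
Frank


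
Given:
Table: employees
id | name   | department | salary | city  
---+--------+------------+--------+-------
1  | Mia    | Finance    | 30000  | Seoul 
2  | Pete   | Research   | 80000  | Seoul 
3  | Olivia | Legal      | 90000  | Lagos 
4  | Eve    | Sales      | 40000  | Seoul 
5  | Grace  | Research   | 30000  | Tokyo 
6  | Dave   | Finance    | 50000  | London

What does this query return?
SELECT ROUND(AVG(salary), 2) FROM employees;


SUM(salary) = 320000
COUNT = 6
ROUND(AVG, 2) = ROUND(320000 / 6, 2) = 53333.33

53333.33


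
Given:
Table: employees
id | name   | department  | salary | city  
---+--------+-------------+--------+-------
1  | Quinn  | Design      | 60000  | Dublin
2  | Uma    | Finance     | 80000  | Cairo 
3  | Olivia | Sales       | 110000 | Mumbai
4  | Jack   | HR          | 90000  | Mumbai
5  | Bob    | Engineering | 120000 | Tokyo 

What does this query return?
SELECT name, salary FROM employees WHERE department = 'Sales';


Filtering: department = 'Sales'
Matching rows: 1

1 rows:
Olivia, 110000


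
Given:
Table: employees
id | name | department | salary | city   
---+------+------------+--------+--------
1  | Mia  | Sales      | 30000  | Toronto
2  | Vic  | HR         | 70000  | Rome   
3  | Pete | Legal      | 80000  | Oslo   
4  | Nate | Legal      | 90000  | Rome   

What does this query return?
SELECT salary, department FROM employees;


Projecting columns: salary, department

4 rows:
30000, Sales
70000, HR
80000, Legal
90000, Legal


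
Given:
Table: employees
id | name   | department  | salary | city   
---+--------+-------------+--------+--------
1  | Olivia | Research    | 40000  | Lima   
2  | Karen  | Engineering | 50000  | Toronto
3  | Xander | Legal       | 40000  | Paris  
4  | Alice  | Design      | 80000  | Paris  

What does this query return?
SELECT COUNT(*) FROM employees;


COUNT(*) counts all rows

4


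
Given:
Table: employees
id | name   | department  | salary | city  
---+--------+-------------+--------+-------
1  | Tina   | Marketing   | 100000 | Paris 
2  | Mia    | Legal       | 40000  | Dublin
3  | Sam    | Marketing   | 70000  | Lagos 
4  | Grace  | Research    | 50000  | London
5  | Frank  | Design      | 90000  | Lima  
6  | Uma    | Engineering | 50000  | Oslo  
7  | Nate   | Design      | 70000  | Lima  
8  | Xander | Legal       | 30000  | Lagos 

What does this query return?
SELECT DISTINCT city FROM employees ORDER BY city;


All 'city' values (row order): Paris, Dublin, Lagos, London, Lima, Oslo, Lima, Lagos
Removing duplicates leaves 6 unique value(s).

6 values:
Dublin
Lagos
Lima
London
Oslo
Paris


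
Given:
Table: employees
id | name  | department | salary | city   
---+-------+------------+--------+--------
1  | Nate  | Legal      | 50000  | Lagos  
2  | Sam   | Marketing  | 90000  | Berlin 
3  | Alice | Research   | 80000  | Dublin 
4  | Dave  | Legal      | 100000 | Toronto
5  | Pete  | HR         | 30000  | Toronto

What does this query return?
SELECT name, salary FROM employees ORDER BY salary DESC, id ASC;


Sorting by salary DESC, then id ASC for ties

5 rows:
Dave, 100000
Sam, 90000
Alice, 80000
Nate, 50000
Pete, 30000


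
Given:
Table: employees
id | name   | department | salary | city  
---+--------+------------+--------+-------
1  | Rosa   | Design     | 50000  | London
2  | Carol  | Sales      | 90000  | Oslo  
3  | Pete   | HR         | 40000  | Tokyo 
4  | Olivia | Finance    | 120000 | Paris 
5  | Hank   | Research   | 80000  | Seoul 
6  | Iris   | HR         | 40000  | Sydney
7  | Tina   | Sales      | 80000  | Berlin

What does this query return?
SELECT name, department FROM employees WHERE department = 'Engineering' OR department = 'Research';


Filtering: department = 'Engineering' OR 'Research'
Matching: 1 rows

1 rows:
Hank, Research


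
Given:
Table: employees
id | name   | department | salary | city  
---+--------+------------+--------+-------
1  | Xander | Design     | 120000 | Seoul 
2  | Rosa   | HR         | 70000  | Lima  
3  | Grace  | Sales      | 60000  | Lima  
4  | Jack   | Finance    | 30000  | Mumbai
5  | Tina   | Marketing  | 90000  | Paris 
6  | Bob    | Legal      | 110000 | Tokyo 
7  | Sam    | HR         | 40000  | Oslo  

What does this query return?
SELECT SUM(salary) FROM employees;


SUM(salary) = 120000 + 70000 + 60000 + 30000 + 90000 + 110000 + 40000 = 520000

520000


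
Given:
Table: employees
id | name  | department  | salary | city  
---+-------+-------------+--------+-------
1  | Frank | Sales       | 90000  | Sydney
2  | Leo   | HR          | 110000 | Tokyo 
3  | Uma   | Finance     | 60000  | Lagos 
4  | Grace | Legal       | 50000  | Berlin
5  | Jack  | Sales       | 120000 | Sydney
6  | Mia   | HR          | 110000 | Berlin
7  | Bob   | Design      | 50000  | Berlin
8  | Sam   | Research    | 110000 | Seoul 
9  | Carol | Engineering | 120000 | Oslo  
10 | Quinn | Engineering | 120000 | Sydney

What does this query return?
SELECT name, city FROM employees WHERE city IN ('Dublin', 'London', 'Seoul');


Filtering: city IN ('Dublin', 'London', 'Seoul')
Matching: 1 rows

1 rows:
Sam, Seoul


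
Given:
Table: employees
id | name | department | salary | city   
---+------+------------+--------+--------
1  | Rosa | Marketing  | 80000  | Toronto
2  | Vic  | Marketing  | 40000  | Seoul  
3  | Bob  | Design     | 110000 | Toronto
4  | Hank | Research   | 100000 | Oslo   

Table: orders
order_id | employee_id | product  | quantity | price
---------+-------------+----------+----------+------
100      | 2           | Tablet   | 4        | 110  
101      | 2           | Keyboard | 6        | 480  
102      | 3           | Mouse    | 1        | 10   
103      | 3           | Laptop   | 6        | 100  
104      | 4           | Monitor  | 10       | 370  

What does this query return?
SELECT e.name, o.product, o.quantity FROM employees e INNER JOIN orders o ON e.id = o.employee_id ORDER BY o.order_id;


Joining employees.id = orders.employee_id:
  employee Vic (id=2) -> order Tablet
  employee Vic (id=2) -> order Keyboard
  employee Bob (id=3) -> order Mouse
  employee Bob (id=3) -> order Laptop
  employee Hank (id=4) -> order Monitor


5 rows:
Vic, Tablet, 4
Vic, Keyboard, 6
Bob, Mouse, 1
Bob, Laptop, 6
Hank, Monitor, 10


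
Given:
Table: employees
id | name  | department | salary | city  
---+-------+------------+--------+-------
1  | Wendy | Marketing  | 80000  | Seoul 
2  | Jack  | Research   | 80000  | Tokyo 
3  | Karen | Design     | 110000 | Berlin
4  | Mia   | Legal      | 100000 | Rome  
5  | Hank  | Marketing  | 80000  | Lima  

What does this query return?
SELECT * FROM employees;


SELECT * returns all 5 rows with all columns

5 rows:
1, Wendy, Marketing, 80000, Seoul
2, Jack, Research, 80000, Tokyo
3, Karen, Design, 110000, Berlin
4, Mia, Legal, 100000, Rome
5, Hank, Marketing, 80000, Lima


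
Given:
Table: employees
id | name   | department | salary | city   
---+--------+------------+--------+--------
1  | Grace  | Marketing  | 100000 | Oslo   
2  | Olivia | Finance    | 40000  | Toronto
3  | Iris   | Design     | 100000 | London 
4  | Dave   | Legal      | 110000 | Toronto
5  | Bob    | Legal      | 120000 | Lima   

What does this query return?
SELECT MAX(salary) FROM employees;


Salaries: 100000, 40000, 100000, 110000, 120000
MAX = 120000

120000


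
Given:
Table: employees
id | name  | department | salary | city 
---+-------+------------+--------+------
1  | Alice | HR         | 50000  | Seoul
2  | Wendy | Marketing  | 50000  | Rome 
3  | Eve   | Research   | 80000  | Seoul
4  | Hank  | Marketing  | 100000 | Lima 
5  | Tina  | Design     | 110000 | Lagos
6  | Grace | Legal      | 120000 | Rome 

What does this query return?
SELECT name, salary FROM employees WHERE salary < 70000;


Filtering: salary < 70000
Matching: 2 rows

2 rows:
Alice, 50000
Wendy, 50000


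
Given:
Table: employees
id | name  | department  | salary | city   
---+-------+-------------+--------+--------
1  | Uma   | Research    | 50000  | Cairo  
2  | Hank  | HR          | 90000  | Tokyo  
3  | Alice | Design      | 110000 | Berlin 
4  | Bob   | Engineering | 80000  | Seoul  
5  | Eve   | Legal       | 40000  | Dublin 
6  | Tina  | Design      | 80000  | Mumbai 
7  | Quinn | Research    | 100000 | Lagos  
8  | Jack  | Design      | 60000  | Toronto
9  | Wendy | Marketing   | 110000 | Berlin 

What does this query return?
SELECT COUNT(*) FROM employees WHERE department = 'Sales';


Counting rows where department = 'Sales'


0


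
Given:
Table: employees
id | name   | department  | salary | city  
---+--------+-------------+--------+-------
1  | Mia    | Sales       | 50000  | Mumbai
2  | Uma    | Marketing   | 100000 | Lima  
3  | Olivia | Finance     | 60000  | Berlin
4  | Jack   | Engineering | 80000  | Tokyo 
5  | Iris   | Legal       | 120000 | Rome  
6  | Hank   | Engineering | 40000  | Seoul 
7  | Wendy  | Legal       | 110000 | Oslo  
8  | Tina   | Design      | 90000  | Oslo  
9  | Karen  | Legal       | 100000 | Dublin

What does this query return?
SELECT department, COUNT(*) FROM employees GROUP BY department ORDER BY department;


Assigning each row to its department group:
  Mia -> Sales
  Uma -> Marketing
  Olivia -> Finance
  Jack -> Engineering
  Iris -> Legal
  Hank -> Engineering
  Wendy -> Legal
  Tina -> Design
  Karen -> Legal


6 groups:
Design, 1
Engineering, 2
Finance, 1
Legal, 3
Marketing, 1
Sales, 1


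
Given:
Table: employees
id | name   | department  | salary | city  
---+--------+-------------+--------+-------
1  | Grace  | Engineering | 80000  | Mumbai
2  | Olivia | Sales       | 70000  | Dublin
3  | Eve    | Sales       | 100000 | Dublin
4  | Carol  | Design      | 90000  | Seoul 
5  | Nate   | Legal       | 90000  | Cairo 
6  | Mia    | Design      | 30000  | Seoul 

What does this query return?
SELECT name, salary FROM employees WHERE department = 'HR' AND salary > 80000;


Filtering: department = 'HR' AND salary > 80000
Matching: 0 rows

Empty result set (0 rows)


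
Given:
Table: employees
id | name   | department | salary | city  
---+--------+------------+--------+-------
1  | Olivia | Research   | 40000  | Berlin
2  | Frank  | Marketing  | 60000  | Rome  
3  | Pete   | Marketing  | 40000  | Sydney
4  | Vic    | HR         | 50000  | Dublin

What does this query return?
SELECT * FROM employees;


SELECT * returns all 4 rows with all columns

4 rows:
1, Olivia, Research, 40000, Berlin
2, Frank, Marketing, 60000, Rome
3, Pete, Marketing, 40000, Sydney
4, Vic, HR, 50000, Dublin


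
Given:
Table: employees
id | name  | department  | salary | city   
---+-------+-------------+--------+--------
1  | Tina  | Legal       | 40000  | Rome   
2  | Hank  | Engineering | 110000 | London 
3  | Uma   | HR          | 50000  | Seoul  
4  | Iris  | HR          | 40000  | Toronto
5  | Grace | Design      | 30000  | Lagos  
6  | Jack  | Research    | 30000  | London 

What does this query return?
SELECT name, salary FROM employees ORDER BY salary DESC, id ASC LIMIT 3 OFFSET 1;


Sort by salary DESC (id ASC tiebreak), then skip 1 and take 3
Rows 2 through 4

3 rows:
Uma, 50000
Tina, 40000
Iris, 40000


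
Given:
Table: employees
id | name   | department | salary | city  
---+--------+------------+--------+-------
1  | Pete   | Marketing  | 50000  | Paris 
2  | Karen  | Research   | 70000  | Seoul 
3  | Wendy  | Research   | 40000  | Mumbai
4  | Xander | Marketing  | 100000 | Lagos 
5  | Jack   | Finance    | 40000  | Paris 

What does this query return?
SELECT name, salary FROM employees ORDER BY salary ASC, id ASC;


Sorting by salary ASC, then id ASC for ties

5 rows:
Wendy, 40000
Jack, 40000
Pete, 50000
Karen, 70000
Xander, 100000


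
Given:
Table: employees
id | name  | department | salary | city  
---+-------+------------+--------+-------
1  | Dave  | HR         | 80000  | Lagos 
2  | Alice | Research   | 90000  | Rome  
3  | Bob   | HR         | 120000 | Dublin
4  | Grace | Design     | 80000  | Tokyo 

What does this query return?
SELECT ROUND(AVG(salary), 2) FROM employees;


SUM(salary) = 370000
COUNT = 4
ROUND(AVG, 2) = ROUND(370000 / 4, 2) = 92500.0

92500.0


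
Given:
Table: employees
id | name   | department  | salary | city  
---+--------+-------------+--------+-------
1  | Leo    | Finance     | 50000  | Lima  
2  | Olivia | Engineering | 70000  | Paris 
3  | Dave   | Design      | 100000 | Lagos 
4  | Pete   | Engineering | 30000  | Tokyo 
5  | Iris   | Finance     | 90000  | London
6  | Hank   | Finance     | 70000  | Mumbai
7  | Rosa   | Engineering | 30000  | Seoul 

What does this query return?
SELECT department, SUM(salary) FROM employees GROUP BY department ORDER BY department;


Summing salary within each department:
  Design: 100000 = 100000
  Engineering: 70000 + 30000 + 30000 = 130000
  Finance: 50000 + 90000 + 70000 = 210000


3 groups:
Design, 100000
Engineering, 130000
Finance, 210000


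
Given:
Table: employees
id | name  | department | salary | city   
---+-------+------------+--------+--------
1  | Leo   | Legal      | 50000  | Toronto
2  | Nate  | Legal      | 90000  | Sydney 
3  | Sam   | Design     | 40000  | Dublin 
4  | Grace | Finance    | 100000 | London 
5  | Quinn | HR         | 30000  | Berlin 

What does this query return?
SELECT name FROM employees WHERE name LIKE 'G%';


LIKE 'G%' matches names starting with 'G'
Matching: 1

1 rows:
Grace


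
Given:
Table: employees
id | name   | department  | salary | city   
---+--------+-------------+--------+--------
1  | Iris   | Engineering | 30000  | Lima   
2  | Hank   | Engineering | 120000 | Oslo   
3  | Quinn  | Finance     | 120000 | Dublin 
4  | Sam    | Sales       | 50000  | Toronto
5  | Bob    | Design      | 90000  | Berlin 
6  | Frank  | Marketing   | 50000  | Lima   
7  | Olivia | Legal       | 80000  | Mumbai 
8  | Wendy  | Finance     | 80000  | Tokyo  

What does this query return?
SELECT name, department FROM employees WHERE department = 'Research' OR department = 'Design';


Filtering: department = 'Research' OR 'Design'
Matching: 1 rows

1 rows:
Bob, Design


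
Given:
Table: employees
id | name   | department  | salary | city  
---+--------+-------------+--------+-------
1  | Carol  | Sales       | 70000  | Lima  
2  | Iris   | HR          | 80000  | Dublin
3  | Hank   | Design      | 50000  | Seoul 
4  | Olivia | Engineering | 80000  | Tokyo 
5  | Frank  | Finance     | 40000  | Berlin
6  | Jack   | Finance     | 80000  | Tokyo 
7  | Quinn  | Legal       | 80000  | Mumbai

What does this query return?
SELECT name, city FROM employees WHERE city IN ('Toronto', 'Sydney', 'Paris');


Filtering: city IN ('Toronto', 'Sydney', 'Paris')
Matching: 0 rows

Empty result set (0 rows)


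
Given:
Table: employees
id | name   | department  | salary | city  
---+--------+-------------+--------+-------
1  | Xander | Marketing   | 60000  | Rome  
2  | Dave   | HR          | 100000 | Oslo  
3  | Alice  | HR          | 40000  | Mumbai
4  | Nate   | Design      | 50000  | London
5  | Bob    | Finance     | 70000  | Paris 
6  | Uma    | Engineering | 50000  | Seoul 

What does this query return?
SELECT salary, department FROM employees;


Projecting columns: salary, department

6 rows:
60000, Marketing
100000, HR
40000, HR
50000, Design
70000, Finance
50000, Engineering


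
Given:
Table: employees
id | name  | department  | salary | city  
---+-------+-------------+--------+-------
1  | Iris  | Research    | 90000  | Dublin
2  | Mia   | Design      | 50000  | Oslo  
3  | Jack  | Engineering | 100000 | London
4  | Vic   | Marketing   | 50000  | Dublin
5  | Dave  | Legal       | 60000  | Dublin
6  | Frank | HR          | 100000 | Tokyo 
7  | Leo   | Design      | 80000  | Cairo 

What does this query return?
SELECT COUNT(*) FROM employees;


COUNT(*) counts all rows

7


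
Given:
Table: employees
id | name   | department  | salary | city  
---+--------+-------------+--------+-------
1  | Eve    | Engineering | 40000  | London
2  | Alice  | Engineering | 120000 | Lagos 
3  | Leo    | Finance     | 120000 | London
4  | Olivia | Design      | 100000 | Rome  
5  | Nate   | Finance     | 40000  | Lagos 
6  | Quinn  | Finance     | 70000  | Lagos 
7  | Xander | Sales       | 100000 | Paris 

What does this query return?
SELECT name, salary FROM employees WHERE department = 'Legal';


Filtering: department = 'Legal'
Matching rows: 0

Empty result set (0 rows)


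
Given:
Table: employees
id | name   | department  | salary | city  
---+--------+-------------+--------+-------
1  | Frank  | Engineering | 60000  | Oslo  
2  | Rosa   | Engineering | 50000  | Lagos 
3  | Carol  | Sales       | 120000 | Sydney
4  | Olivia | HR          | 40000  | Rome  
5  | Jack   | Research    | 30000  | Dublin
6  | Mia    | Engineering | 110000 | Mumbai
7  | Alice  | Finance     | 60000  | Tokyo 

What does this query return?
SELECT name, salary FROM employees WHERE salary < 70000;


Filtering: salary < 70000
Matching: 5 rows

5 rows:
Frank, 60000
Rosa, 50000
Olivia, 40000
Jack, 30000
Alice, 60000


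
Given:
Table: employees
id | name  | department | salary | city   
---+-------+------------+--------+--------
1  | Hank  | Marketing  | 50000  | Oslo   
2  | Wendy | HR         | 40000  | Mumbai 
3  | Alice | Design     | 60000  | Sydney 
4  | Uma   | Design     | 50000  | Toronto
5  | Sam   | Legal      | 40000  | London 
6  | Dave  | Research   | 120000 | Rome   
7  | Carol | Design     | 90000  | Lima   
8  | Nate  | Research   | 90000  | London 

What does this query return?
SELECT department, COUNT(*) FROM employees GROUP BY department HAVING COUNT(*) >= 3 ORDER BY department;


Groups with count >= 3:
  Design: 3 -> PASS
  HR: 1 -> filtered out
  Legal: 1 -> filtered out
  Marketing: 1 -> filtered out
  Research: 2 -> filtered out


1 groups:
Design, 3


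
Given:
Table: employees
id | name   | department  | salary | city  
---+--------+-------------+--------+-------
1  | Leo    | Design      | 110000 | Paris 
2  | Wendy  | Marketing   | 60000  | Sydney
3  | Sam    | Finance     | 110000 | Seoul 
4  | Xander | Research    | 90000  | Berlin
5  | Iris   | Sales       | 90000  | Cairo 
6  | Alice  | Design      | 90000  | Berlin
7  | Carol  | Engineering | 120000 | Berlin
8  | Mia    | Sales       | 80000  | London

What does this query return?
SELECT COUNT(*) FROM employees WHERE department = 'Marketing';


Counting rows where department = 'Marketing'
  Wendy -> MATCH


1


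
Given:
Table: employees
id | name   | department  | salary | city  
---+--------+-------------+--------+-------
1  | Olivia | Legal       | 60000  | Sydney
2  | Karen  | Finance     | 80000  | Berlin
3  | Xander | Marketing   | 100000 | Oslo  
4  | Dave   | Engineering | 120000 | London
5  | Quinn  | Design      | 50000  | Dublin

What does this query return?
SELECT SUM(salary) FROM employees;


SUM(salary) = 60000 + 80000 + 100000 + 120000 + 50000 = 410000

410000


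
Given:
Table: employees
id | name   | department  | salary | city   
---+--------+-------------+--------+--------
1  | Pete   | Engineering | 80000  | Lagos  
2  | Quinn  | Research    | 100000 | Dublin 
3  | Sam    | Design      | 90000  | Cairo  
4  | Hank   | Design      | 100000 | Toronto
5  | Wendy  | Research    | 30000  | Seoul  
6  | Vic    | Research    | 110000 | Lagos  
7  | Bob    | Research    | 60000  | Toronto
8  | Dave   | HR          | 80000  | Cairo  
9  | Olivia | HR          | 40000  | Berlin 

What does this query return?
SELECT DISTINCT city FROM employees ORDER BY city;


All 'city' values (row order): Lagos, Dublin, Cairo, Toronto, Seoul, Lagos, Toronto, Cairo, Berlin
Removing duplicates leaves 6 unique value(s).

6 values:
Berlin
Cairo
Dublin
Lagos
Seoul
Toronto


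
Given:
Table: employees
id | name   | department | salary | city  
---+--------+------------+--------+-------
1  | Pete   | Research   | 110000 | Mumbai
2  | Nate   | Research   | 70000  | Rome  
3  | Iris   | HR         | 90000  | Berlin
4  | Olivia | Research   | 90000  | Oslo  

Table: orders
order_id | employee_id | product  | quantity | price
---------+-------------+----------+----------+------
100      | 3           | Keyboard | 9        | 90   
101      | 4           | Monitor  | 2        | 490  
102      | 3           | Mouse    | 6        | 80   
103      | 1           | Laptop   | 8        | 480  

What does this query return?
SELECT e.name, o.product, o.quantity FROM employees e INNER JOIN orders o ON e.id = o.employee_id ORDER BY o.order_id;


Joining employees.id = orders.employee_id:
  employee Iris (id=3) -> order Keyboard
  employee Olivia (id=4) -> order Monitor
  employee Iris (id=3) -> order Mouse
  employee Pete (id=1) -> order Laptop


4 rows:
Iris, Keyboard, 9
Olivia, Monitor, 2
Iris, Mouse, 6
Pete, Laptop, 8


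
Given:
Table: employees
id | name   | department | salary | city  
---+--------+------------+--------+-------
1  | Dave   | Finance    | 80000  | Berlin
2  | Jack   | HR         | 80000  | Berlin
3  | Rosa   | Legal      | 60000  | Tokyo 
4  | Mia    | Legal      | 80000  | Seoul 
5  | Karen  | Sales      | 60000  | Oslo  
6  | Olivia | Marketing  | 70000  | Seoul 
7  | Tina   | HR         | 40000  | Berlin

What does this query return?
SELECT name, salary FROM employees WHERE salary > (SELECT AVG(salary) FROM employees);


Subquery: AVG(salary) = 67142.86
Filtering: salary > 67142.86
  Dave (80000) -> MATCH
  Jack (80000) -> MATCH
  Mia (80000) -> MATCH
  Olivia (70000) -> MATCH


4 rows:
Dave, 80000
Jack, 80000
Mia, 80000
Olivia, 70000


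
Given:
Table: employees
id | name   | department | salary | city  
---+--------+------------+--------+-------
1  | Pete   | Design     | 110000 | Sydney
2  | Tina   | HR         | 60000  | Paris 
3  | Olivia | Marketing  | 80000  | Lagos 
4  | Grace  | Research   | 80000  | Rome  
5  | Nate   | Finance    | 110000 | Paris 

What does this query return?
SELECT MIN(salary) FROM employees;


Salaries: 110000, 60000, 80000, 80000, 110000
MIN = 60000

60000


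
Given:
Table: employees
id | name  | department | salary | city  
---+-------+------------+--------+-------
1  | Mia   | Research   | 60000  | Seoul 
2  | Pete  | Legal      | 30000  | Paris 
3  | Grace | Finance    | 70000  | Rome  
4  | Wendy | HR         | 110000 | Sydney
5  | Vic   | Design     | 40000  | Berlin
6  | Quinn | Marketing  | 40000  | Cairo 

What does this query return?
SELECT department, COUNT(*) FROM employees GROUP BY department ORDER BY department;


Assigning each row to its department group:
  Mia -> Research
  Pete -> Legal
  Grace -> Finance
  Wendy -> HR
  Vic -> Design
  Quinn -> Marketing


6 groups:
Design, 1
Finance, 1
HR, 1
Legal, 1
Marketing, 1
Research, 1


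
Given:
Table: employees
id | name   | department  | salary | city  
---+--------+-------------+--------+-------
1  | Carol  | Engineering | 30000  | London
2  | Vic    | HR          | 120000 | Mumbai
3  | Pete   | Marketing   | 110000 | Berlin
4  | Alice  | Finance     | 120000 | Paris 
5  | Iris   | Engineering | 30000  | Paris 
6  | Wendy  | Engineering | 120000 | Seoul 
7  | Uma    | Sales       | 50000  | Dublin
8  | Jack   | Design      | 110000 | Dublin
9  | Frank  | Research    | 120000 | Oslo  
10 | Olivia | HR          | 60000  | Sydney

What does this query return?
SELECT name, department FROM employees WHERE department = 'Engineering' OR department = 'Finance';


Filtering: department = 'Engineering' OR 'Finance'
Matching: 4 rows

4 rows:
Carol, Engineering
Alice, Finance
Iris, Engineering
Wendy, Engineering


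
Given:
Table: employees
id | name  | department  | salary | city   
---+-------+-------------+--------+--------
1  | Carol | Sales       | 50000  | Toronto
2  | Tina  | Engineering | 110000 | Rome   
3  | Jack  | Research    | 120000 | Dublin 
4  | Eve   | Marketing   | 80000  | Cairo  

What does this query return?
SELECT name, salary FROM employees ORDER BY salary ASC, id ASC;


Sorting by salary ASC, then id ASC for ties

4 rows:
Carol, 50000
Eve, 80000
Tina, 110000
Jack, 120000


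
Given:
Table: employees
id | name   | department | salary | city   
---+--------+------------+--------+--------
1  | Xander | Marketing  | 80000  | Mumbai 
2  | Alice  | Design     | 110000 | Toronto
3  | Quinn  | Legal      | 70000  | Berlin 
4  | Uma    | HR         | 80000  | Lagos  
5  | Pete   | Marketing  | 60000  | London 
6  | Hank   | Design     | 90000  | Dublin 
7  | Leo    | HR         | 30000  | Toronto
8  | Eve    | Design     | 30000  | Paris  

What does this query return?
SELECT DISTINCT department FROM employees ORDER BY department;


All 'department' values (row order): Marketing, Design, Legal, HR, Marketing, Design, HR, Design
Removing duplicates leaves 4 unique value(s).

4 values:
Design
HR
Legal
Marketing


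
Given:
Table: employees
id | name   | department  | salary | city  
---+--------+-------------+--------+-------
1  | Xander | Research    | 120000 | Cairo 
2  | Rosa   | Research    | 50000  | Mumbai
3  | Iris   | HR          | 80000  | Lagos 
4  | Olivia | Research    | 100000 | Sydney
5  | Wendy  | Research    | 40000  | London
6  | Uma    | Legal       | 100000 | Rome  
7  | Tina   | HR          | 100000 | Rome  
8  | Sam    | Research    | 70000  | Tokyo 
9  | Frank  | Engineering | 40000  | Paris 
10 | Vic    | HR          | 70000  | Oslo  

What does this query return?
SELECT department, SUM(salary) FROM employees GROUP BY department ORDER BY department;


Summing salary within each department:
  Engineering: 40000 = 40000
  HR: 80000 + 100000 + 70000 = 250000
  Legal: 100000 = 100000
  Research: 120000 + 50000 + 100000 + 40000 + 70000 = 380000


4 groups:
Engineering, 40000
HR, 250000
Legal, 100000
Research, 380000


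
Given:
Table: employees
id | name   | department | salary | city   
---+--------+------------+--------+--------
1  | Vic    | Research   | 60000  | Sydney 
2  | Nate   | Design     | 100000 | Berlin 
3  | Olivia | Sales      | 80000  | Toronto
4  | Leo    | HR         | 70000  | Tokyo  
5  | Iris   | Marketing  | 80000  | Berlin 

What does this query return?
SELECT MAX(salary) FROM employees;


Salaries: 60000, 100000, 80000, 70000, 80000
MAX = 100000

100000


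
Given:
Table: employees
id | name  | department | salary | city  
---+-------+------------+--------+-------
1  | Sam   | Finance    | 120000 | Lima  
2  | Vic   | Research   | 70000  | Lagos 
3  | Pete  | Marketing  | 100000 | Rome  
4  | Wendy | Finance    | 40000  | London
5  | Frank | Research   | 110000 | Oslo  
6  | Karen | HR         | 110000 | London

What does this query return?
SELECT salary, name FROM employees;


Projecting columns: salary, name

6 rows:
120000, Sam
70000, Vic
100000, Pete
40000, Wendy
110000, Frank
110000, Karen


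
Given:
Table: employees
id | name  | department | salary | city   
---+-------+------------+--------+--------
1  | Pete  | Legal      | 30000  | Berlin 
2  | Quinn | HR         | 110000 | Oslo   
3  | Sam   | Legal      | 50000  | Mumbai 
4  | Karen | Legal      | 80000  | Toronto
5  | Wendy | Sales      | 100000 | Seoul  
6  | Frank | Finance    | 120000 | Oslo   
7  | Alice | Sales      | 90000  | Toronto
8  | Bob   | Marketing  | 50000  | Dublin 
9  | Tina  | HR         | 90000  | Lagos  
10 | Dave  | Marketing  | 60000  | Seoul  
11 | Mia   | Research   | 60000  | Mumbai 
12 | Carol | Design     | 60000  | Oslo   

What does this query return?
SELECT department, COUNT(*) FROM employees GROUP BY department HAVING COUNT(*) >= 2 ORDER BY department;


Groups with count >= 2:
  HR: 2 -> PASS
  Legal: 3 -> PASS
  Marketing: 2 -> PASS
  Sales: 2 -> PASS
  Design: 1 -> filtered out
  Finance: 1 -> filtered out
  Research: 1 -> filtered out


4 groups:
HR, 2
Legal, 3
Marketing, 2
Sales, 2


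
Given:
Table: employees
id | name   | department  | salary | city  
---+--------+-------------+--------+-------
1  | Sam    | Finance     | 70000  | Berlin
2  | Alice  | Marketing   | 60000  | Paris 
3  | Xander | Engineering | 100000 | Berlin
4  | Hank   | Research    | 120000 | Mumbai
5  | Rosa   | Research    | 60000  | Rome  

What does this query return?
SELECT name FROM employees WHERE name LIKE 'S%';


LIKE 'S%' matches names starting with 'S'
Matching: 1

1 rows:
Sam


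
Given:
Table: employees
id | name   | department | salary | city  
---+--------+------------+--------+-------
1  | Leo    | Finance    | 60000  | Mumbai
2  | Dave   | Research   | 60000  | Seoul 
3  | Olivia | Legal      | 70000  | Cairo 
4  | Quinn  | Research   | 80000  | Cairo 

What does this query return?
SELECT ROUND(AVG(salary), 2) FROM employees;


SUM(salary) = 270000
COUNT = 4
ROUND(AVG, 2) = ROUND(270000 / 4, 2) = 67500.0

67500.0


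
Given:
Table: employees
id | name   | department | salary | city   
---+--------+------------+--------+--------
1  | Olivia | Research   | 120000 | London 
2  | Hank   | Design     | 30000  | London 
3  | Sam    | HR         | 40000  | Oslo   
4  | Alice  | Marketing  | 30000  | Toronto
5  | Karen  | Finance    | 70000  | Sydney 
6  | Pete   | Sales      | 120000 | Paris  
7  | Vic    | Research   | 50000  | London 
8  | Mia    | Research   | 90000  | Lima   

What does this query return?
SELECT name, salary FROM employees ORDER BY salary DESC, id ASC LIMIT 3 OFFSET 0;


Sort by salary DESC (id ASC tiebreak), then skip 0 and take 3
Rows 1 through 3

3 rows:
Olivia, 120000
Pete, 120000
Mia, 90000


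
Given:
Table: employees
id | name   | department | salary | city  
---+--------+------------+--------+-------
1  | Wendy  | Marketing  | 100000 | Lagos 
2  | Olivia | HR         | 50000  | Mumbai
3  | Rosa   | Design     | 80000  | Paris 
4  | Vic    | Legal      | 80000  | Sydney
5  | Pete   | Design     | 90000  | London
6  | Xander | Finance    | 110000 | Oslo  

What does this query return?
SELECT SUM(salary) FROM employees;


SUM(salary) = 100000 + 50000 + 80000 + 80000 + 90000 + 110000 = 510000

510000


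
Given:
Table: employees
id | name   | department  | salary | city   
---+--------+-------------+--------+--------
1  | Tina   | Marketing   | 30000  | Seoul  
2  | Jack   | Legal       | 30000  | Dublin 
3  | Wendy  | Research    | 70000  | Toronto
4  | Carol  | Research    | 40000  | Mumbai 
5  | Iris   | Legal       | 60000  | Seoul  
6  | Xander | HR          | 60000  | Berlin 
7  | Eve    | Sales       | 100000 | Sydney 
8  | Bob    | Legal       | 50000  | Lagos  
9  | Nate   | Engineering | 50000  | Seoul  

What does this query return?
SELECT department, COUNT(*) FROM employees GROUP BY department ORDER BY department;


Assigning each row to its department group:
  Tina -> Marketing
  Jack -> Legal
  Wendy -> Research
  Carol -> Research
  Iris -> Legal
  Xander -> HR
  Eve -> Sales
  Bob -> Legal
  Nate -> Engineering


6 groups:
Engineering, 1
HR, 1
Legal, 3
Marketing, 1
Research, 2
Sales, 1


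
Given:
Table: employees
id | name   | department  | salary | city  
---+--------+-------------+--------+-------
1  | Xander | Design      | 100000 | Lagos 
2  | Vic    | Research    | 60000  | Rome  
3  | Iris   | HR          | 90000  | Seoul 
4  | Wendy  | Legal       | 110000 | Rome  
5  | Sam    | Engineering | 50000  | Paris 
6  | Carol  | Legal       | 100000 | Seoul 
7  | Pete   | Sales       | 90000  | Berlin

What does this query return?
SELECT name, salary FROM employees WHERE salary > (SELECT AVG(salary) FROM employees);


Subquery: AVG(salary) = 85714.29
Filtering: salary > 85714.29
  Xander (100000) -> MATCH
  Iris (90000) -> MATCH
  Wendy (110000) -> MATCH
  Carol (100000) -> MATCH
  Pete (90000) -> MATCH


5 rows:
Xander, 100000
Iris, 90000
Wendy, 110000
Carol, 100000
Pete, 90000
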